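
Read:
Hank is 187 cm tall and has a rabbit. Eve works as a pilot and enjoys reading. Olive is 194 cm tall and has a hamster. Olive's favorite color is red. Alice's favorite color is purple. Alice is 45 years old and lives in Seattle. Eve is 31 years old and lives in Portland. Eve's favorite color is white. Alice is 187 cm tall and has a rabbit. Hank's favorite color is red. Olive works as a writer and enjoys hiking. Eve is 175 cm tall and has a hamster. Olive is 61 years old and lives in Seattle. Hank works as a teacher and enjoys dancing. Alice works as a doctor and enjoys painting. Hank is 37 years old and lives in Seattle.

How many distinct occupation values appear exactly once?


Unique occupation values: 4

4


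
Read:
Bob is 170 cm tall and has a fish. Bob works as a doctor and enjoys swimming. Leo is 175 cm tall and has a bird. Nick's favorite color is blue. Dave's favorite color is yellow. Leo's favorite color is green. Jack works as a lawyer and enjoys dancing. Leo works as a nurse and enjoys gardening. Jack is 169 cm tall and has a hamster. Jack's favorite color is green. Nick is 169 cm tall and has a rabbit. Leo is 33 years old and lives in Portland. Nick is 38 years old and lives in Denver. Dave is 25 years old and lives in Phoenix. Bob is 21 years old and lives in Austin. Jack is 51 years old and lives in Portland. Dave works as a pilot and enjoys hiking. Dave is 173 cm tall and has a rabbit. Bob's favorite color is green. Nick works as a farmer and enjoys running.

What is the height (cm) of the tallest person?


Tallest: Leo at 175 cm

175


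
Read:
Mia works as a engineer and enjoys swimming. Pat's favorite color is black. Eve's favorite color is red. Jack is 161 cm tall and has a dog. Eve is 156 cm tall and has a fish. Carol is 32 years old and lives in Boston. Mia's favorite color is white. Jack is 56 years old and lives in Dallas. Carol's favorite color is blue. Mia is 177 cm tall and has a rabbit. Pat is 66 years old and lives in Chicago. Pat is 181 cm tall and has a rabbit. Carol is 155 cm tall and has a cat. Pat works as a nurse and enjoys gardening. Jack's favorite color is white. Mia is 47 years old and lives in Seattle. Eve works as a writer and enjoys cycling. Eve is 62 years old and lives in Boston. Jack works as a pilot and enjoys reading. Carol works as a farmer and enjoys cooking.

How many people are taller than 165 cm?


Taller than 165: 2

2


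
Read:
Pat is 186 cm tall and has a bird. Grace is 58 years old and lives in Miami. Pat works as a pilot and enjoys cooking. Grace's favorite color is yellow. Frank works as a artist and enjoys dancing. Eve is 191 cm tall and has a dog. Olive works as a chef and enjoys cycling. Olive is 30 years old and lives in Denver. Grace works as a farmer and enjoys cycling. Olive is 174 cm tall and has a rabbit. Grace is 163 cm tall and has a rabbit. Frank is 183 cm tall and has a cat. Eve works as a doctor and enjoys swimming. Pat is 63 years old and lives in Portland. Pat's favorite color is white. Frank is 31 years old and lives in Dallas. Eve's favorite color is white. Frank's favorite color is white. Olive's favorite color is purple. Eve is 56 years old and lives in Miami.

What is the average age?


Sum=238, n=5, avg=47.6

47.6


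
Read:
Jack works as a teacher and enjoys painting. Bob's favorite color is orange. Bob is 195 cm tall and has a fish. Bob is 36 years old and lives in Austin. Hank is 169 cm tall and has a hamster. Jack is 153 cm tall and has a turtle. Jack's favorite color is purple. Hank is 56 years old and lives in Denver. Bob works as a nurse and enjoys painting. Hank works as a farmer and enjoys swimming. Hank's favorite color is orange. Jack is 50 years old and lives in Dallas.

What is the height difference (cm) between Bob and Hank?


|195 - 169| = 26

26


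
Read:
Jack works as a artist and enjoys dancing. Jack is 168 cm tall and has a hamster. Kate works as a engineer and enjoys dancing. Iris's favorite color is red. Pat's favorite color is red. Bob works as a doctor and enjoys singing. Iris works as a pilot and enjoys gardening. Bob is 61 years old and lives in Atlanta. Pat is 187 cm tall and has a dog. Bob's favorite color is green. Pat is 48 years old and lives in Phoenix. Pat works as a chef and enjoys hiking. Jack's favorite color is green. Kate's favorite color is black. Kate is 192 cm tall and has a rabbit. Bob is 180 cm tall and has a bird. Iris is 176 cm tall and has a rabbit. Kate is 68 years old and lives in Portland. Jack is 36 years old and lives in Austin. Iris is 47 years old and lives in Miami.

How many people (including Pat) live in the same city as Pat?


Pat lives in Phoenix. Count = 1

1


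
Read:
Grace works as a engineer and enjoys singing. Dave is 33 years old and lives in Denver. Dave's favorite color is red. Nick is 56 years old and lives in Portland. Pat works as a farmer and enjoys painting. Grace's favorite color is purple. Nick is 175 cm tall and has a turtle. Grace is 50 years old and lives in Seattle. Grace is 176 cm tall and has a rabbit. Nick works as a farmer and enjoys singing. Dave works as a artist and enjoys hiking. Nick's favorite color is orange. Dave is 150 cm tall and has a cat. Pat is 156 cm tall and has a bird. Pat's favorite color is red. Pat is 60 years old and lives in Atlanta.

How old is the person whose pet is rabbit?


Person with pet=rabbit is Grace, age 50

50


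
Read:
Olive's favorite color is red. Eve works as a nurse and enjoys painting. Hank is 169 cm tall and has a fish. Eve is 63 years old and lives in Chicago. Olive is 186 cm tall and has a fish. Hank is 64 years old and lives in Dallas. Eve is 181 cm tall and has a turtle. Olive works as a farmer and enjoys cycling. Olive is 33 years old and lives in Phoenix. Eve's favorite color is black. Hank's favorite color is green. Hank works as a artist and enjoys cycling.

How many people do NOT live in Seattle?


Not in Seattle: 3

3


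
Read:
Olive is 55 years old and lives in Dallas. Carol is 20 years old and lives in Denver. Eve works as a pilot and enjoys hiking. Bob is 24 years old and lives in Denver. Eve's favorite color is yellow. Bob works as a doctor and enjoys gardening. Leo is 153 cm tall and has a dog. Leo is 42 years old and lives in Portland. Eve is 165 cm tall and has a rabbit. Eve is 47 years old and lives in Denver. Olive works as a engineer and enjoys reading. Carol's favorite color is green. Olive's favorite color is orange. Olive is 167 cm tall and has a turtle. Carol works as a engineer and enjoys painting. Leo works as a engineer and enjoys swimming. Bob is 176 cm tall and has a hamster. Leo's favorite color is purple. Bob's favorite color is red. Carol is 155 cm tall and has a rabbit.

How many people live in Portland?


Count in Portland: 1

1


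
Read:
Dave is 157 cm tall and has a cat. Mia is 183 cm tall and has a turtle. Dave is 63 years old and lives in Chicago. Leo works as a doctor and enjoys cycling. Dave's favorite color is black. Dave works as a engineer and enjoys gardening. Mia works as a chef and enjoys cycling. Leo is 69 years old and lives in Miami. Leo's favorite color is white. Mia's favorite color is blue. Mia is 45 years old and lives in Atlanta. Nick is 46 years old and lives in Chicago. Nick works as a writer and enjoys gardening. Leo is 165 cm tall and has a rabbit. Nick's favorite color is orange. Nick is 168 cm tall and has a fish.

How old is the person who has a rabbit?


Person with rabbit is Leo, age 69

69


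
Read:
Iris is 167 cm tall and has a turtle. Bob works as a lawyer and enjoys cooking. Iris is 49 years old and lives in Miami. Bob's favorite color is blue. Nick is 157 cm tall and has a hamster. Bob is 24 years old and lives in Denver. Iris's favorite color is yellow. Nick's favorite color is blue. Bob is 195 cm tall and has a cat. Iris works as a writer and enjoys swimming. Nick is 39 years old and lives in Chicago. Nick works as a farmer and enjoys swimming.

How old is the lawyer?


The lawyer is Bob, age 24

24


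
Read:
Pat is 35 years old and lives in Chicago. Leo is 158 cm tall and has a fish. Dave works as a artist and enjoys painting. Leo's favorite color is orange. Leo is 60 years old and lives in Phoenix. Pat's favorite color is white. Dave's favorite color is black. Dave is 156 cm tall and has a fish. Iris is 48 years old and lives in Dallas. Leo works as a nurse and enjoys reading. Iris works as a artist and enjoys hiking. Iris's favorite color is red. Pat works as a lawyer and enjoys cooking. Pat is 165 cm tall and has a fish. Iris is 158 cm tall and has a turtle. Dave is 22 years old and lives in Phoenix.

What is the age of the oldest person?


Oldest: Leo at 60

60


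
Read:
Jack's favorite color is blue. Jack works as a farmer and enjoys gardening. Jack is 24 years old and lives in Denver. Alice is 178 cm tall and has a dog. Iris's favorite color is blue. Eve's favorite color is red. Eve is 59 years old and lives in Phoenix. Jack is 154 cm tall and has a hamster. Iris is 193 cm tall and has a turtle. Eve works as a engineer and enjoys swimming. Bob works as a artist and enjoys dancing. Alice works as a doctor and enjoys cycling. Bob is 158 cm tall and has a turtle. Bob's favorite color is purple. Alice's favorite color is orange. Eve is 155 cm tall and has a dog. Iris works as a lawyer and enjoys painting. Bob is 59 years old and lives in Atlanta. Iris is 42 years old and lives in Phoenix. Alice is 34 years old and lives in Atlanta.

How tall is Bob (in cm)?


Bob is 158 cm tall

158


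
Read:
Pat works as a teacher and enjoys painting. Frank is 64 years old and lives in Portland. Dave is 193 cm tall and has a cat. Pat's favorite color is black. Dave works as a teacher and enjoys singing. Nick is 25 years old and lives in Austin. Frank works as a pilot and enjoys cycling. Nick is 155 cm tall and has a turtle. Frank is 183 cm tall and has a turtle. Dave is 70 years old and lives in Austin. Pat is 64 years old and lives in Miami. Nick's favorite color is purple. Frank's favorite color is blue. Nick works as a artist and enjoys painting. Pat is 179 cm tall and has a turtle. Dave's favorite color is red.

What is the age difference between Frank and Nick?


|64 - 25| = 39

39


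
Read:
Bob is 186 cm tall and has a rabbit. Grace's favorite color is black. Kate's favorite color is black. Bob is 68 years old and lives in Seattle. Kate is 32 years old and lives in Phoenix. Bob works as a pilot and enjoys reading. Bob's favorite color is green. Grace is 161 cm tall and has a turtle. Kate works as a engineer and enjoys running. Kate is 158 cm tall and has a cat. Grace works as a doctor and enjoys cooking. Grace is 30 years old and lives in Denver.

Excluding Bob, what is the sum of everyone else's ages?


Sum (excluding Bob): 62

62


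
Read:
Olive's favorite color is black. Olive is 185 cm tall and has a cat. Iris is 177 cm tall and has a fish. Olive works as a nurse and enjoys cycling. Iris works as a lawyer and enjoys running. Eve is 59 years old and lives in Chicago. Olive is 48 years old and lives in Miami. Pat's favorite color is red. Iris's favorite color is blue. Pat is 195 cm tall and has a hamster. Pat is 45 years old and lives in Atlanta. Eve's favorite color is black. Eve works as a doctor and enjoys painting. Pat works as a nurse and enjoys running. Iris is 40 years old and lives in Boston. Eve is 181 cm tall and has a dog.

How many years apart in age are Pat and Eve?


45 vs 59, diff = 14

14


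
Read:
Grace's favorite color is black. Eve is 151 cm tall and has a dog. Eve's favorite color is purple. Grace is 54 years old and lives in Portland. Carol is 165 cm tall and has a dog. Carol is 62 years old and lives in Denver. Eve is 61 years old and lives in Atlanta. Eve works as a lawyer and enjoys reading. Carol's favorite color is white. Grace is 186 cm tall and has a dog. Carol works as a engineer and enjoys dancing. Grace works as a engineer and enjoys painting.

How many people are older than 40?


Filter: 3

3


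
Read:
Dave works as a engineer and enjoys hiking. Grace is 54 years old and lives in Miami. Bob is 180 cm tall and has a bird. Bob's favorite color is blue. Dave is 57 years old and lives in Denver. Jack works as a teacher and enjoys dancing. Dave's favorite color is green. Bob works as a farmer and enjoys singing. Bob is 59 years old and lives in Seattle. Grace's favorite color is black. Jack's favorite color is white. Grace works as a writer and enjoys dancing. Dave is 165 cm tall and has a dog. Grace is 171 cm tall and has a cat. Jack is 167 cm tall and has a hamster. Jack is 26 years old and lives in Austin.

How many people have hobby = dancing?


Count: 2

2


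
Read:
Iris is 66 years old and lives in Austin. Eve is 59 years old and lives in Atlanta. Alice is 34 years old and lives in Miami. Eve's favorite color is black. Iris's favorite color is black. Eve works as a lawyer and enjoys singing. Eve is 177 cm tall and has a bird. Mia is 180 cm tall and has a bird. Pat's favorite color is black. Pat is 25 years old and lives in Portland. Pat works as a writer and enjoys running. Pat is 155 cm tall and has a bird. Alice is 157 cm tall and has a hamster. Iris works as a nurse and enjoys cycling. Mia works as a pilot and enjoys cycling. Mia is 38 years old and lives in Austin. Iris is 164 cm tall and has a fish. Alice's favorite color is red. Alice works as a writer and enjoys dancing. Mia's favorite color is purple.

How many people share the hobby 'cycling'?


Count: 2

2


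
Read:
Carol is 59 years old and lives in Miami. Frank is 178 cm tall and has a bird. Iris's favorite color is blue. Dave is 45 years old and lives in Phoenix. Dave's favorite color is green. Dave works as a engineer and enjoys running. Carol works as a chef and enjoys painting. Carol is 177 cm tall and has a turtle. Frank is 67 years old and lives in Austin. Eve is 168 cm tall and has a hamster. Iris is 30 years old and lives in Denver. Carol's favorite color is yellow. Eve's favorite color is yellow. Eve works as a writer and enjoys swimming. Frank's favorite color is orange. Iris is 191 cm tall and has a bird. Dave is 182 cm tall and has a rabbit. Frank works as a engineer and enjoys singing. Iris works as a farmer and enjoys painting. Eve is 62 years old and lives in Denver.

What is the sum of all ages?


67+59+62+45+30 = 263

263


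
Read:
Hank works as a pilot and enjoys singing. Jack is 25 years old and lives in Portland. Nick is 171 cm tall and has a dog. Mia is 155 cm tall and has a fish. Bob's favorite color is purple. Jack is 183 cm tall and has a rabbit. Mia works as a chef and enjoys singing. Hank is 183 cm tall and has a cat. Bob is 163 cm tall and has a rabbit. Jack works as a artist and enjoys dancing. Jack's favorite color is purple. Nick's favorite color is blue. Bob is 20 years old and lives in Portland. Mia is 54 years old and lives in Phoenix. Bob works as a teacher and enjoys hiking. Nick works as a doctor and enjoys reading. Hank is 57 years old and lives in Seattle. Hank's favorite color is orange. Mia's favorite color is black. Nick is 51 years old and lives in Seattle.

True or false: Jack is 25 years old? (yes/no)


Jack is actually 25. yes

yes


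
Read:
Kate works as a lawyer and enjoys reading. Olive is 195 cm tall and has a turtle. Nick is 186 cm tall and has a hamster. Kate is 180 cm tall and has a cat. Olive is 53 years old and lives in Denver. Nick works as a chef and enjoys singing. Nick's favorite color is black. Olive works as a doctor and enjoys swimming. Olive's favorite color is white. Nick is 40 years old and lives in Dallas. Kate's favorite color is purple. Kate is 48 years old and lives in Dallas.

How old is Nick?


Nick is 40 years old

40


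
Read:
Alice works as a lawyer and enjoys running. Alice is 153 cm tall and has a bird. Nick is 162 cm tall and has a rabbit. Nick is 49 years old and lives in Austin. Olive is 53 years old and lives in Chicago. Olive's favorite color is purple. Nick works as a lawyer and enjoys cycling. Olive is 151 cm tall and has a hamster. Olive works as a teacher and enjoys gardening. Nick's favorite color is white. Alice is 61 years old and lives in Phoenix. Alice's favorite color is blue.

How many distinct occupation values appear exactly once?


Unique occupation values: 1

1


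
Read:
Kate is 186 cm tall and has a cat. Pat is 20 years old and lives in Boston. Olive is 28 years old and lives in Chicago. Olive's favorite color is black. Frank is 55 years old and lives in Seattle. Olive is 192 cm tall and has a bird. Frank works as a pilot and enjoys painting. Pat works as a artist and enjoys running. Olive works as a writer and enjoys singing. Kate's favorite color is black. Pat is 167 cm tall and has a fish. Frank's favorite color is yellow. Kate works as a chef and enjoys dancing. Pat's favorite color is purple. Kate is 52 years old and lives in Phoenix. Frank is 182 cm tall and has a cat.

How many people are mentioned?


People: Olive, Frank, Kate, Pat. Count = 4

4


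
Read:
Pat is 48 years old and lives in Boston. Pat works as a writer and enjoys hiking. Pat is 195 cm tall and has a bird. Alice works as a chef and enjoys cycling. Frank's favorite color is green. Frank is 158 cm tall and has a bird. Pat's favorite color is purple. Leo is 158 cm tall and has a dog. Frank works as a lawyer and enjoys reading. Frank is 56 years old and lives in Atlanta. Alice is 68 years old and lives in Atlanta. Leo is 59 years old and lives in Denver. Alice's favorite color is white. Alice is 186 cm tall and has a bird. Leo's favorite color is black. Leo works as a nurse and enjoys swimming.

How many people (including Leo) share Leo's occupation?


Leo is a nurse. Count = 1

1


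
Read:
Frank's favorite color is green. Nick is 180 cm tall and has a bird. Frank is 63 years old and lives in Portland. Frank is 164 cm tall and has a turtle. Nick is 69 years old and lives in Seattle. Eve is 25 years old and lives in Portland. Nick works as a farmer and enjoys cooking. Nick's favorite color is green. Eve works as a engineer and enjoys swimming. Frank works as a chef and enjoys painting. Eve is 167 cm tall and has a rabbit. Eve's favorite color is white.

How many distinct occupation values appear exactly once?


Unique occupation values: 3

3


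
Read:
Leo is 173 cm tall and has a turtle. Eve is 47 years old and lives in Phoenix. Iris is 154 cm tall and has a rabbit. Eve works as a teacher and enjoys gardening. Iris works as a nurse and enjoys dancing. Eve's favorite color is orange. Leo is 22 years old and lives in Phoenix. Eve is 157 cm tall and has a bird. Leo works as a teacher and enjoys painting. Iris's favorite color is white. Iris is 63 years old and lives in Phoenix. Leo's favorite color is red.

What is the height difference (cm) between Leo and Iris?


|173 - 154| = 19

19


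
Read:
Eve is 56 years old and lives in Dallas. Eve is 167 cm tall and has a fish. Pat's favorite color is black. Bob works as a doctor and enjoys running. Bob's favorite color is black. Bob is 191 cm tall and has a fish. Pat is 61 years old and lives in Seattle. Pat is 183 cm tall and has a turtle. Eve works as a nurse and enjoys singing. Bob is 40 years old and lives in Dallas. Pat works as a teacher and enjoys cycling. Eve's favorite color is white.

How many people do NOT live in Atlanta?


Not in Atlanta: 3

3


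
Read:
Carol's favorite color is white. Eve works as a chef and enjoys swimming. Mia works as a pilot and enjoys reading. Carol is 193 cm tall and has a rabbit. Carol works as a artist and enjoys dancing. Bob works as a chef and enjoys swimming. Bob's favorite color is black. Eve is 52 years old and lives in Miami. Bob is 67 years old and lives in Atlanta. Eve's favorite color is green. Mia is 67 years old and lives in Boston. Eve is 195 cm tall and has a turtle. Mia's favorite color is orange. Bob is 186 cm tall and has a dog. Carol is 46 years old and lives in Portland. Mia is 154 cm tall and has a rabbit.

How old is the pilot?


The pilot is Mia, age 67

67


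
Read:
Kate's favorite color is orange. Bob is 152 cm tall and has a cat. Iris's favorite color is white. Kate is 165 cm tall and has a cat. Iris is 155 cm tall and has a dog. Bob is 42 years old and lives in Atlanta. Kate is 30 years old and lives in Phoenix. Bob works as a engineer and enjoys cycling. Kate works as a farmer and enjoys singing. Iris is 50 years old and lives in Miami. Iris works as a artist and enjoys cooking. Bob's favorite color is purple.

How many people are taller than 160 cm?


Taller than 160: 1

1


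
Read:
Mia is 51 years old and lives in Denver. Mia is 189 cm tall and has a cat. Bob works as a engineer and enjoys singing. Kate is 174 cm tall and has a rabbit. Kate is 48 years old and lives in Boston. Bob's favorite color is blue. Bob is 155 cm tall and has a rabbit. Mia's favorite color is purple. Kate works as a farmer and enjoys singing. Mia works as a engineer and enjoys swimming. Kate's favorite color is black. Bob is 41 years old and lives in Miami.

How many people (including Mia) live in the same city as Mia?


Mia lives in Denver. Count = 1

1


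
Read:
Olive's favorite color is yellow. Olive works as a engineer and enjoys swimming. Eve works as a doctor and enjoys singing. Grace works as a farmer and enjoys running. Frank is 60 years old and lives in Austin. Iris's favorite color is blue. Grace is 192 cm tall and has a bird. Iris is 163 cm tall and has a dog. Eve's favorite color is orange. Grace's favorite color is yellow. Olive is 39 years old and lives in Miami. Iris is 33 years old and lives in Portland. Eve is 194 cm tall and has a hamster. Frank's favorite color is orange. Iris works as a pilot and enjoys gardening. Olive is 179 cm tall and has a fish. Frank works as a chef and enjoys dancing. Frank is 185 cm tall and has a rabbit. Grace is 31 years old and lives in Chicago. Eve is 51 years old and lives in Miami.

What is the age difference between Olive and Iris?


|39 - 33| = 6

6


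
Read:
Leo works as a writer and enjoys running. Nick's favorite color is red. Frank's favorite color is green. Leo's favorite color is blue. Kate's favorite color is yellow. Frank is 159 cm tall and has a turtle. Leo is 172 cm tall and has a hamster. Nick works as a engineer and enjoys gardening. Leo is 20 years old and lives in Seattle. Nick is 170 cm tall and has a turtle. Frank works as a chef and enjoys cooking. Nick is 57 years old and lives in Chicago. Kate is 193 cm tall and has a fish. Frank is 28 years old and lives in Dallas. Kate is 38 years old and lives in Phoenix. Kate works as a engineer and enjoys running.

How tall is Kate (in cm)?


Kate is 193 cm tall

193


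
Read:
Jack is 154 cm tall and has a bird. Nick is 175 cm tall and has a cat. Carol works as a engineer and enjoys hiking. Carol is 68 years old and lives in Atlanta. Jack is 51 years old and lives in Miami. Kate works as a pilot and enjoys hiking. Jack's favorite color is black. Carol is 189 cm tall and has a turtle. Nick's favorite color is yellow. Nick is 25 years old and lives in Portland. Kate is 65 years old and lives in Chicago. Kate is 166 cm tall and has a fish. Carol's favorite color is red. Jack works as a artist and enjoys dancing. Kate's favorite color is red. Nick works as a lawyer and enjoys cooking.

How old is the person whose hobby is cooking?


Person with hobby=cooking is Nick, age 25

25


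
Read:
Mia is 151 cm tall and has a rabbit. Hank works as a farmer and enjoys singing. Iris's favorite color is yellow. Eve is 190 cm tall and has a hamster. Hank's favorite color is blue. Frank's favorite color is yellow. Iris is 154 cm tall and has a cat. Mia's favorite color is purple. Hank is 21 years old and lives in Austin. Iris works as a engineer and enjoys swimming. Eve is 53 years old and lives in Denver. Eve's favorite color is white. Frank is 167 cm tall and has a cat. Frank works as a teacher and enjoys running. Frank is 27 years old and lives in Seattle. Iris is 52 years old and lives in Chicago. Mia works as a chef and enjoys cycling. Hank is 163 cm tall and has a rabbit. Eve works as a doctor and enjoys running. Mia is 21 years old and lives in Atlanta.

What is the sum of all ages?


21+27+21+52+53 = 174

174


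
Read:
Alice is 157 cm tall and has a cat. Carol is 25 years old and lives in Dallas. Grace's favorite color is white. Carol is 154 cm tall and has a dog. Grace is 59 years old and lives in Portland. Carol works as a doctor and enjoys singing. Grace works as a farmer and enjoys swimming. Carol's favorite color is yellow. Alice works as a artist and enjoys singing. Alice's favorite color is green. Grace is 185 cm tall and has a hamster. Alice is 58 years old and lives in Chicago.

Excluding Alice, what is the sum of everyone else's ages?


Sum (excluding Alice): 84

84


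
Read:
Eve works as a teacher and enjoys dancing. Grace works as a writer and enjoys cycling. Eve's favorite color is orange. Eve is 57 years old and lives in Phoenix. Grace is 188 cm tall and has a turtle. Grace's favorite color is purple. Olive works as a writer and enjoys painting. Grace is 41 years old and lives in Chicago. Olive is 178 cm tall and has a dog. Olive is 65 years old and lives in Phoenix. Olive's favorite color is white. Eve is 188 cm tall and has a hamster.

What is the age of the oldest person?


Oldest: Olive at 65

65


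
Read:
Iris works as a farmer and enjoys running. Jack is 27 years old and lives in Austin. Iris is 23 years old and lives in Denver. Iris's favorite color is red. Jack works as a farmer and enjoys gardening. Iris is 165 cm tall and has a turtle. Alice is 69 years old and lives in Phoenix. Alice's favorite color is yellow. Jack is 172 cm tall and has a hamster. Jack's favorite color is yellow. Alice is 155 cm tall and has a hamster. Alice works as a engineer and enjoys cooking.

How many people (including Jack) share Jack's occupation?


Jack is a farmer. Count = 2

2


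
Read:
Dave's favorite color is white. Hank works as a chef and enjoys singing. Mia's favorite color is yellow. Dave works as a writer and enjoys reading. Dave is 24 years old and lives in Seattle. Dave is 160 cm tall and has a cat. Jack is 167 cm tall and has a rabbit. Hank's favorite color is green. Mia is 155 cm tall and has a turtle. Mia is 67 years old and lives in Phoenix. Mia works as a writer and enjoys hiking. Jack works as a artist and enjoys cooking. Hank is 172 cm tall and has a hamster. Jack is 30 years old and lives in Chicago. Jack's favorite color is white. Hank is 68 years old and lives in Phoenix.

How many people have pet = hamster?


Count: 1

1


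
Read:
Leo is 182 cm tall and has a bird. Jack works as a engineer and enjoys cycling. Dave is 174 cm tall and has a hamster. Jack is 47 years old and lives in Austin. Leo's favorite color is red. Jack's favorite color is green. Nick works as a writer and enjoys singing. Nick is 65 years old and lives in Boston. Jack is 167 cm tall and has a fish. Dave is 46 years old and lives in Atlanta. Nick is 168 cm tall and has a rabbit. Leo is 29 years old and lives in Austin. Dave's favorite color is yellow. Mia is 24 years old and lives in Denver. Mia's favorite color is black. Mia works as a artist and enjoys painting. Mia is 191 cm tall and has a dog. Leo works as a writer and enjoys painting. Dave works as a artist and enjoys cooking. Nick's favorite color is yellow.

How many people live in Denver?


Count in Denver: 1

1


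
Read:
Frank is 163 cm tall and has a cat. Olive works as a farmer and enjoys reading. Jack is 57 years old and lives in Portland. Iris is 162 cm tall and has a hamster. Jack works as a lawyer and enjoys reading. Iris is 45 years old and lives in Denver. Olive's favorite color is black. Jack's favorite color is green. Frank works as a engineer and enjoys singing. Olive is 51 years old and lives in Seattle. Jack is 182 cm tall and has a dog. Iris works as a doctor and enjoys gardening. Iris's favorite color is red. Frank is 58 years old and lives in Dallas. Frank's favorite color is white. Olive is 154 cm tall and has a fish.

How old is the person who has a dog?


Person with dog is Jack, age 57

57


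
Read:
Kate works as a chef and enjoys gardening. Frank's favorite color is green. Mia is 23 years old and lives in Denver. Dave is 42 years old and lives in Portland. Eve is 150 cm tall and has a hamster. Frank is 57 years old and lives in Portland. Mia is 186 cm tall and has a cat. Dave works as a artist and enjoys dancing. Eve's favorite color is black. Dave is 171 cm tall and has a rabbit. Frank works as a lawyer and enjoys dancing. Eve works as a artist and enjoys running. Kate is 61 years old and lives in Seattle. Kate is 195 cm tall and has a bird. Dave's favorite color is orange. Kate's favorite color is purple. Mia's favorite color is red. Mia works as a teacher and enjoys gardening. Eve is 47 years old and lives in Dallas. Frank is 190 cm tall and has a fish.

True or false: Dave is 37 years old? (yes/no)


Dave is actually 42. no

no


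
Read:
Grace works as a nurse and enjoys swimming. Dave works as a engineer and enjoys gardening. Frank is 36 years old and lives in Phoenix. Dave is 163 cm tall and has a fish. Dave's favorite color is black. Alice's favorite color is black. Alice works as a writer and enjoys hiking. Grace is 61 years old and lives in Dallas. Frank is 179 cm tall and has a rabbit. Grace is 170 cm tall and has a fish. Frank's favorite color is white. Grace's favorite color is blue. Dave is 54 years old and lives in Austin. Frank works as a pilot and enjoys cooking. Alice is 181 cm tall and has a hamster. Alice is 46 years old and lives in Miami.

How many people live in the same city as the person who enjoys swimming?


Person with hobby swimming is Grace, city Dallas. Count = 1

1


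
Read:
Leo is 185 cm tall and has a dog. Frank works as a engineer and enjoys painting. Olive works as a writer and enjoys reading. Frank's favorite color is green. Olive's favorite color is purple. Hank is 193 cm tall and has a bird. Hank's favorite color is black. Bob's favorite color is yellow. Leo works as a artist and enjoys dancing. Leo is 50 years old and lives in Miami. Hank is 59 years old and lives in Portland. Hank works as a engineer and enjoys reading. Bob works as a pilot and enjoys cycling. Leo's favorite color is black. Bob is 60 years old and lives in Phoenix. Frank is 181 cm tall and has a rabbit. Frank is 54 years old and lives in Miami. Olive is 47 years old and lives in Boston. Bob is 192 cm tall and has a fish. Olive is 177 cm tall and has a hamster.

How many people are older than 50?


Filter: 3

3


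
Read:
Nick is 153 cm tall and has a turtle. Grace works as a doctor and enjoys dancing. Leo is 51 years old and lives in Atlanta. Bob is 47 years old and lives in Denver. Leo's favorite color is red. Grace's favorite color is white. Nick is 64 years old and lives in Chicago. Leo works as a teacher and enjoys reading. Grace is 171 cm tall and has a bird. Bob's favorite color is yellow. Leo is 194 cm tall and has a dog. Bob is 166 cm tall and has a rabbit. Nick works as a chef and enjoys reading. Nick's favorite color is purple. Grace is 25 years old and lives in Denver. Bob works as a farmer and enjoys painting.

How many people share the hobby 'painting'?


Count: 1

1


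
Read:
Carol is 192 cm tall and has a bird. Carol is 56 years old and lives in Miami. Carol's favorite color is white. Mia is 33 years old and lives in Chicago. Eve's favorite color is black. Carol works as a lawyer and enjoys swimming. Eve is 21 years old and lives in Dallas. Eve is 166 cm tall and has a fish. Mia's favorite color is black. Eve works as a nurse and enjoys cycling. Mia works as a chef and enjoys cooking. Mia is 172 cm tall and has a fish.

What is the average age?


Sum=110, n=3, avg=36.67

36.67


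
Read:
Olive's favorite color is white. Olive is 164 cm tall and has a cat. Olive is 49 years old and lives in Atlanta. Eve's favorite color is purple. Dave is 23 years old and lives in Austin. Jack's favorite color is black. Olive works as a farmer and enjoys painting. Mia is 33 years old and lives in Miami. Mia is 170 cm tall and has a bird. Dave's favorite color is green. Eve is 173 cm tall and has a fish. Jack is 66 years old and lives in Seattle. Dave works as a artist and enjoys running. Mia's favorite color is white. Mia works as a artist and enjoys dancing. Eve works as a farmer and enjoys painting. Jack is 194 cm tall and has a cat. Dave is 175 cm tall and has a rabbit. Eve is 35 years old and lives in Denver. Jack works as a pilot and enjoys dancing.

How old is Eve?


Eve is 35 years old

35


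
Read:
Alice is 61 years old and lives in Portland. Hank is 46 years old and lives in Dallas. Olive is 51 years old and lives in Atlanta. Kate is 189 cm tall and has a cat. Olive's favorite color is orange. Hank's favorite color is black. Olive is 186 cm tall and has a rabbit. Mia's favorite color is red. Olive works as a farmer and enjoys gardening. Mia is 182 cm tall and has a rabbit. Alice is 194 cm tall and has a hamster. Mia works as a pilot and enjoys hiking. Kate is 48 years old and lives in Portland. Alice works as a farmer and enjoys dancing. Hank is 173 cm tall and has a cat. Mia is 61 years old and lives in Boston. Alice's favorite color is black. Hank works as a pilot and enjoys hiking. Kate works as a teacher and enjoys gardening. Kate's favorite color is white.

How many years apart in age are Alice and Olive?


61 vs 51, diff = 10

10


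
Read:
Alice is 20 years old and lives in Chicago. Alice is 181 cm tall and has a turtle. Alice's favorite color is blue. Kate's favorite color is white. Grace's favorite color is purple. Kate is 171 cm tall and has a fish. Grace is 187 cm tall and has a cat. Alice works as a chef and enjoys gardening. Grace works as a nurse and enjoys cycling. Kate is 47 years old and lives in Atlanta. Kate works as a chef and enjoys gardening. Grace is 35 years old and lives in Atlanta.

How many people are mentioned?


People: Alice, Kate, Grace. Count = 3

3


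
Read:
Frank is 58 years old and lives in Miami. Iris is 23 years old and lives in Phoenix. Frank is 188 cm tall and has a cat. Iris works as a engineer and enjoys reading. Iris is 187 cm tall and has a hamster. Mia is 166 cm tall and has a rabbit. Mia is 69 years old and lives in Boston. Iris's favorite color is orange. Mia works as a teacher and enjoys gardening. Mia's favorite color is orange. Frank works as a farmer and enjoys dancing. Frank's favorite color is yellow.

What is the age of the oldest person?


Oldest: Mia at 69

69


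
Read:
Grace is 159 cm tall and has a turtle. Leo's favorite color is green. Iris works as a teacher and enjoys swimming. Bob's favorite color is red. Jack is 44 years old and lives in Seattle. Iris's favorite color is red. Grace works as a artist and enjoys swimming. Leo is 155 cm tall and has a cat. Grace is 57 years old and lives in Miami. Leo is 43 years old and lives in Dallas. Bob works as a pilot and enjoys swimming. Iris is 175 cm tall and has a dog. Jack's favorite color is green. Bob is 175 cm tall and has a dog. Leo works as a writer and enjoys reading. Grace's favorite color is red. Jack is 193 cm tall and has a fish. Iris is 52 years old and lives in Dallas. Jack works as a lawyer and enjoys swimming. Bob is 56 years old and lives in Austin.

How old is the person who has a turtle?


Person with turtle is Grace, age 57

57


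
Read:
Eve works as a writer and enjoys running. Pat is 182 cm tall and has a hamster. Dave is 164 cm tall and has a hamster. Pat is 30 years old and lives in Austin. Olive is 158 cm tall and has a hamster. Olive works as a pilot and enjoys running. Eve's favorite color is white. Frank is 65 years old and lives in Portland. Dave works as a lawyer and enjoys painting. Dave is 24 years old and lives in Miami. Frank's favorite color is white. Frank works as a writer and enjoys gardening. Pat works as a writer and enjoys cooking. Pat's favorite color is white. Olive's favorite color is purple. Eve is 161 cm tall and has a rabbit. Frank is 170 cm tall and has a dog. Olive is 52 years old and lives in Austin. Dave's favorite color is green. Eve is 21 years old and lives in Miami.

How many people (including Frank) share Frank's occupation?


Frank is a writer. Count = 3

3


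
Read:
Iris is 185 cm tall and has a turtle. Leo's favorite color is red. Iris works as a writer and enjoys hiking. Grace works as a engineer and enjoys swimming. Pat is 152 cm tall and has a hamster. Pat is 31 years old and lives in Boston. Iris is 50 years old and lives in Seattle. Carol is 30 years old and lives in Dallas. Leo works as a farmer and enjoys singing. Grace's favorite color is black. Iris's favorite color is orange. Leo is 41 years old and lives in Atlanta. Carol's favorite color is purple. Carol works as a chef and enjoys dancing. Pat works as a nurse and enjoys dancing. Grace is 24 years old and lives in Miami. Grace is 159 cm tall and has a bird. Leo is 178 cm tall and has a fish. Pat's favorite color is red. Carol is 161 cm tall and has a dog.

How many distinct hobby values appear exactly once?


Unique hobby values: 3

3


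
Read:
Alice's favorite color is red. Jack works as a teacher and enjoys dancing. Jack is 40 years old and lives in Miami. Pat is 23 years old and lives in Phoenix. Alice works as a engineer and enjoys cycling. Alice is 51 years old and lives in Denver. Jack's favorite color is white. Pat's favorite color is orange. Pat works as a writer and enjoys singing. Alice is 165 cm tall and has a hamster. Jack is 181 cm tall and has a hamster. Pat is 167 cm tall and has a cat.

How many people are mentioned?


People: Alice, Pat, Jack. Count = 3

3


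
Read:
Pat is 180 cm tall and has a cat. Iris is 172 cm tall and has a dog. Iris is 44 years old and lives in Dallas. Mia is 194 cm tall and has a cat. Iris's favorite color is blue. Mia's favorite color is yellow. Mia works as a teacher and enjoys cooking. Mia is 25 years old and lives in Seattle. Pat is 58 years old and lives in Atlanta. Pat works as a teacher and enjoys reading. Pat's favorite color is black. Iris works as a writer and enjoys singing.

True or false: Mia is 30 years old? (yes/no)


Mia is actually 25. no

no


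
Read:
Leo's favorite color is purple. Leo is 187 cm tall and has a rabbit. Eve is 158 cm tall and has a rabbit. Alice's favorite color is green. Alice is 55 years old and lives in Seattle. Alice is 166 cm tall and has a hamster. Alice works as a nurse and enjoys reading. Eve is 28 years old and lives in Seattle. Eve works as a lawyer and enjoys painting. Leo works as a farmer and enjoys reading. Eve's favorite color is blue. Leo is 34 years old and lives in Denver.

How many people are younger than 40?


Filter: 2

2


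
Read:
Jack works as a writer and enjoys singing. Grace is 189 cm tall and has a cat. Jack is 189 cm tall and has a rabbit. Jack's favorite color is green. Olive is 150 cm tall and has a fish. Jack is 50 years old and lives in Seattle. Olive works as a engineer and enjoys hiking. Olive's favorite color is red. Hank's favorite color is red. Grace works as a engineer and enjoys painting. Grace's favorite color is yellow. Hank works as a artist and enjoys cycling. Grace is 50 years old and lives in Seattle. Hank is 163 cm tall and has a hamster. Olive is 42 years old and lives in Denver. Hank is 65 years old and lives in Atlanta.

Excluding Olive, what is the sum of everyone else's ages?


Sum (excluding Olive): 165

165


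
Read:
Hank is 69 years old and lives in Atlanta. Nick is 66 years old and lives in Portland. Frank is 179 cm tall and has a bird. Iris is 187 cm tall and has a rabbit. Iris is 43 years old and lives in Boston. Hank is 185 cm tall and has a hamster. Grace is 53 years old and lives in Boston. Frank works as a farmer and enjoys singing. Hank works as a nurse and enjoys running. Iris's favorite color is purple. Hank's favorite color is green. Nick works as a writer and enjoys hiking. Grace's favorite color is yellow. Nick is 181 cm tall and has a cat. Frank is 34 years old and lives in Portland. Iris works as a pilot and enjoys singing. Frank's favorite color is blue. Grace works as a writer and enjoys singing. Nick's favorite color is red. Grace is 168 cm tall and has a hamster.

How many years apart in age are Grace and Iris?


53 vs 43, diff = 10

10
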